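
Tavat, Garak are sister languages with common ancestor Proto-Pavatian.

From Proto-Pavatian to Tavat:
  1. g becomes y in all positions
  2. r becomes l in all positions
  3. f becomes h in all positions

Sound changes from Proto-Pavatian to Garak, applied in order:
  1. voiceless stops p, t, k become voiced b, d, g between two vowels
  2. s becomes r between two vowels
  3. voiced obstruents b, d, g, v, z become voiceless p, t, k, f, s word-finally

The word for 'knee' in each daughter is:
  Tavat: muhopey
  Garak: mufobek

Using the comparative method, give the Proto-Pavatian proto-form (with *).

*mufopeg

Position 3: Tavat has h, Garak has f. Taking the neighbouring segments as reconstructed: Tavat h could go back to *f or *h; Garak f can only go back to *f — the one source consistent with every daughter is *f.
Position 5: Tavat has p, Garak has b. Tavat preserves p here (none of its changes turn any other segment into p), so the proto-segment is *p.
Verify the candidate proto-form against each daughter:
Tavat: *mufopeg
  mufopeg → mufopey   [unconditioned shift]
  mufopey (rule 2 does not apply)
  mufopey → muhopey   [unconditioned shift]
  giving Tavat muhopey.
Garak: start from *mufopeg.
  rule 1 (intervocalic voicing): mufopeg → mufobeg
  rule 2: no change — mufobeg
  rule 3 (final devoicing): mufobeg → mufobek
  ⇒ Garak mufobek
*mufopeg is the unique common source.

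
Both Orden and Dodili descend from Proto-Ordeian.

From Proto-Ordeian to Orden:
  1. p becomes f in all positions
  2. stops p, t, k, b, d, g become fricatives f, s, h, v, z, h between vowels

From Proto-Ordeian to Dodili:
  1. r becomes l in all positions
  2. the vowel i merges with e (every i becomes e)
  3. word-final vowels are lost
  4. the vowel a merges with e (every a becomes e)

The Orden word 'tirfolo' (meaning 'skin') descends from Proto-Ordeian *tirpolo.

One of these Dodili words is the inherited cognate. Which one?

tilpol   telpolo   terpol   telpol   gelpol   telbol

Dodili: start from *tirpolo.
  rule 1 (unconditioned shift): tirpolo → tilpolo
  rule 2 (vowel merger): tilpolo → telpolo
  rule 3 (apocope): telpolo → telpol
  rule 4: no change — telpol
  ⇒ Dodili telpol

telpol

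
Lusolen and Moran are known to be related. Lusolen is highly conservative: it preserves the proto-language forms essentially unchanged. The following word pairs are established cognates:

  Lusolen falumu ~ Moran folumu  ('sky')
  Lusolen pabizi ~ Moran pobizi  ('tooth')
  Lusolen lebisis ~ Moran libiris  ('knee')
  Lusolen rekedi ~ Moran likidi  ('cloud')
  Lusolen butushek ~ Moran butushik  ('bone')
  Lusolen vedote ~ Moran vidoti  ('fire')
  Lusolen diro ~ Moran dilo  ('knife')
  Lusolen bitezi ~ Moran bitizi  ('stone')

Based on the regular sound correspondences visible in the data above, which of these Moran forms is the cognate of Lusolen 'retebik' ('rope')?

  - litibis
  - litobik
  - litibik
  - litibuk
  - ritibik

rekedi ~ likidi — Lusolen r corresponds to Moran l word-initially before a front vowel.
rekedi ~ likidi, butushek ~ butushik — Lusolen e corresponds to Moran i after a consonant, before a consonant other than r, m, n, p, b, f, v.
lebisis ~ libiris — Lusolen e corresponds to Moran i after a consonant, before a labial obstruent.
Applying these to Lusolen 'retebik':
  retebik → letebik   (r→l word-initially before a front vowel)
  letebik → litebik   (e→i after a consonant, before a consonant other than r, m, n, p, b, f, v)
  litebik → litibik   (e→i after a consonant, before a labial obstruent)
So the Moran cognate is 'litibik'.

litibik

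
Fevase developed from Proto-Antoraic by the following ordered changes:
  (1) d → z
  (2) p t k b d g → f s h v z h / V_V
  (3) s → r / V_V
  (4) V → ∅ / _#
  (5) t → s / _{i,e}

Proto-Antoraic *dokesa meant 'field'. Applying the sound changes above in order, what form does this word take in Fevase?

Fevase: *dokesa
  dokesa → zokesa   [unconditioned shift]
  zokesa → zohesa   [intervocalic lenition]
  zohesa → zohera   [rhotacism]
  zohera → zoher   [apocope]
  zoher (rule 5 does not apply)
  giving Fevase zoher.

zoher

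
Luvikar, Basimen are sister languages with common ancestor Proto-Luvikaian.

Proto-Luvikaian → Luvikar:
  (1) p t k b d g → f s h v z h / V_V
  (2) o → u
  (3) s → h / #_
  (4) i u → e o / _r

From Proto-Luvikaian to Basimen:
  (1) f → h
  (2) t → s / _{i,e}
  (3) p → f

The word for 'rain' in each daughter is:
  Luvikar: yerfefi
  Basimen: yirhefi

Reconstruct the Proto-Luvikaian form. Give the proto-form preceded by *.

Position 4: Luvikar has f, Basimen has h. Taking the neighbouring segments as reconstructed: Luvikar f can only go back to *f; Basimen h could go back to *f or *h — the one source consistent with every daughter is *f.
Position 2: Luvikar has e, Basimen has i. Basimen preserves i here (none of its changes turn any other segment into i), so the proto-segment is *i.
Verify the candidate proto-form against each daughter:
Luvikar: start from *yirfepi.
  rule 1 (intervocalic lenition): yirfepi → yirfefi
  rule 2: no change — yirfefi
  rule 3: no change — yirfefi
  rule 4 (pre-rhotic lowering): yirfefi → yerfefi
  ⇒ Luvikar yerfefi
Basimen: start from *yirfepi.
  rule 1 (unconditioned shift): yirfepi → yirhepi
  rule 2: no change — yirhepi
  rule 3 (unconditioned shift): yirhepi → yirhefi
  ⇒ Basimen yirhefi
Only *yirfepi yields all of Luvikar yerfefi, Basimen yirhefi.

*yirfepi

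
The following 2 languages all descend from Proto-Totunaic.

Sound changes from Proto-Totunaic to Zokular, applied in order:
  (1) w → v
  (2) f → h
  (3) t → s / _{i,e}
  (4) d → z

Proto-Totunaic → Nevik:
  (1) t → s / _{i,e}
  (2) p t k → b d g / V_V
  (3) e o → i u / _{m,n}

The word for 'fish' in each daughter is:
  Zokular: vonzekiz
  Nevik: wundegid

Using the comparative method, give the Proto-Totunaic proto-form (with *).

*wondekid

Position 6: Zokular has k, Nevik has g. Zokular preserves k here (none of its changes turn any other segment into k), so the proto-segment is *k.
Position 1: Zokular has v, Nevik has w. Nevik preserves w here (none of its changes turn any other segment into w), so the proto-segment is *w.
Verify the candidate proto-form against each daughter:
Zokular: *wondekid
  wondekid → vondekid   [unconditioned shift]
  vondekid (rule 2 does not apply)
  vondekid (rule 3 does not apply)
  vondekid → vonzekiz   [unconditioned shift]
  giving Zokular vonzekiz.
Nevik: *wondekid > wondegid > wundegid  (by intervocalic voicing, pre-nasal raising)
Only *wondekid yields all of Zokular vonzekiz, Nevik wundegid.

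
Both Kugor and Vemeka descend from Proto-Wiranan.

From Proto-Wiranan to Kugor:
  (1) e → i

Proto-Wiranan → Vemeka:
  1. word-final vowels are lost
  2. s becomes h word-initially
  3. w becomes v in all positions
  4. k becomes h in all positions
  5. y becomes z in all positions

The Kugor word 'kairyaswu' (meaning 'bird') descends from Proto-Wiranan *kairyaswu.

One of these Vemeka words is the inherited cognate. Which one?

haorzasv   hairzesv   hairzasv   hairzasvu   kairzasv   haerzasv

Vemeka: *kairyaswu > kairyasw > kairyasv > hairyasv > hairzasv  (by apocope, unconditioned shift, unconditioned shift, unconditioned shift)
Only 'hairzasv' matches the regular Vemeka development of *kairyaswu.

hairzasv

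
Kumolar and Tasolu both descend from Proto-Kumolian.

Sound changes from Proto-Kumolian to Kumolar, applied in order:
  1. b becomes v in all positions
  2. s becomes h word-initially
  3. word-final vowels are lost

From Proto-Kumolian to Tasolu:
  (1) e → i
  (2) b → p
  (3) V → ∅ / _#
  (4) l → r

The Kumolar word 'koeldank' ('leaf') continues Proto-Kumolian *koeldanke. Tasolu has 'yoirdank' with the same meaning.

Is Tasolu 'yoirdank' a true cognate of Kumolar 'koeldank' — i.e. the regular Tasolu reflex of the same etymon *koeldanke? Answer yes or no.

no

Derive the expected Tasolu reflex of *koeldanke:
Tasolu: start from *koeldanke.
  rule 1 (vowel merger): koeldanke → koildanki
  rule 2: no change — koildanki
  rule 3 (apocope): koildanki → koildank
  rule 4 (unconditioned shift): koildank → koirdank
  ⇒ Tasolu koirdank
The regular Tasolu reflex would be 'koirdank', but the attested form is 'yoirdank'. The correspondence is irregular, so they are not cognates (the Tasolu form has a different source).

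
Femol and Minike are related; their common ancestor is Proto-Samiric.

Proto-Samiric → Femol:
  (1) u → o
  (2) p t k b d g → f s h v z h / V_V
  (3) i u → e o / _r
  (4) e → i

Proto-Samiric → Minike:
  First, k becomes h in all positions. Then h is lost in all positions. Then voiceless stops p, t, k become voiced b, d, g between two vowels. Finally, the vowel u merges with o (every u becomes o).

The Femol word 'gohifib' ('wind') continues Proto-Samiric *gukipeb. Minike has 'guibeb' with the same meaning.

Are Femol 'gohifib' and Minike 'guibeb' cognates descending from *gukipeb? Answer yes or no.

Derive the expected Minike reflex of *gukipeb:
Minike: *gukipeb
  gukipeb → guhipeb   [unconditioned shift]
  guhipeb → guipeb   [h-loss]
  guipeb → guibeb   [intervocalic voicing]
  guibeb → goibeb   [vowel merger]
  giving Minike goibeb.
The regular Minike reflex would be 'goibeb', but the attested form is 'guibeb'. The correspondence is irregular, so they are not cognates (the Minike form has a different source).

no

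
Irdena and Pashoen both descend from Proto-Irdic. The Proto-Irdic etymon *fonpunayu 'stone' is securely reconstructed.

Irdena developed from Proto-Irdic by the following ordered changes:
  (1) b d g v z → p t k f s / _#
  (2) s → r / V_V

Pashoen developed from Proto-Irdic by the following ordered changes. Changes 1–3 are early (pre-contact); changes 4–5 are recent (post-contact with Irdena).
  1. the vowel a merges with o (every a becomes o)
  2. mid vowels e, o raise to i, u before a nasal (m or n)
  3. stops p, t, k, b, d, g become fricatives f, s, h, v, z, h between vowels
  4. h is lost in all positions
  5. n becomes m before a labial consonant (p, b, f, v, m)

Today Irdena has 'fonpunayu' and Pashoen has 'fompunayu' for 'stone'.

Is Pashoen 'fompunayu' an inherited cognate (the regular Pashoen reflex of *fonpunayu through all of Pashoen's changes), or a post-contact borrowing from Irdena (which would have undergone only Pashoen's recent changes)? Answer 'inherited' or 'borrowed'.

borrowed

If inherited, *fonpunayu would pass through all of Pashoen's changes:
Pashoen: *fonpunayu
  fonpunayu → fonpunoyu   [vowel merger]
  fonpunoyu → funpunoyu   [pre-nasal raising]
  funpunoyu (rule 3 does not apply)
  funpunoyu (rule 4 does not apply)
  funpunoyu → fumpunoyu   [nasal place assimilation]
  giving Pashoen fumpunoyu.
If borrowed from Irdena 'fonpunayu' after the early changes, it would undergo only the recent ones:
  rule 4 (h-loss): no change (fonpunayu)
  rule 5 (nasal place assimilation): fonpunayu → fompunayu
  ⇒ as a loan: fompunayu
Pashoen 'fompunayu' matches the loan outcome 'fompunayu', not the inherited 'fumpunoyu' — it skipped the early Pashoen changes, so it was borrowed from Irdena.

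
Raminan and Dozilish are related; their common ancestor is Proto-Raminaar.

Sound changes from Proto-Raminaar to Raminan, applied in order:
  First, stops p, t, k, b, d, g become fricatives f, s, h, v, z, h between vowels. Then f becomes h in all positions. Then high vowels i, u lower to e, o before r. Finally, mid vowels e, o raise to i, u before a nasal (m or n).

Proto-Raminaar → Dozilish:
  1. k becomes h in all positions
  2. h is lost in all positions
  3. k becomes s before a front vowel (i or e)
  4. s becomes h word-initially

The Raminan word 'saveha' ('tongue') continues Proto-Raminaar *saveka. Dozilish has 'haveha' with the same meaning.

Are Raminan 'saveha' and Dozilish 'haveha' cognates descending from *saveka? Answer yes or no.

Derive the expected Dozilish reflex of *saveka:
Dozilish: *saveka > saveha > savea > havea  (by unconditioned shift, h-loss, debuccalisation)
The regular Dozilish reflex would be 'havea', but the attested form is 'haveha'. The correspondence is irregular, so they are not cognates (the Dozilish form has a different source).

no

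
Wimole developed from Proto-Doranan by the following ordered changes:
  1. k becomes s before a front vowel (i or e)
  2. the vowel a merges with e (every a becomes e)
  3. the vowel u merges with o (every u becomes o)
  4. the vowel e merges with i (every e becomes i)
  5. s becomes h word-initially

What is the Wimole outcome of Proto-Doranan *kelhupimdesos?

hilhopimdisos

Wimole: *kelhupimdesos > selhupimdesos > selhopimdesos > silhopimdisos > hilhopimdisos  (by palatalisation, vowel merger, vowel merger, debuccalisation)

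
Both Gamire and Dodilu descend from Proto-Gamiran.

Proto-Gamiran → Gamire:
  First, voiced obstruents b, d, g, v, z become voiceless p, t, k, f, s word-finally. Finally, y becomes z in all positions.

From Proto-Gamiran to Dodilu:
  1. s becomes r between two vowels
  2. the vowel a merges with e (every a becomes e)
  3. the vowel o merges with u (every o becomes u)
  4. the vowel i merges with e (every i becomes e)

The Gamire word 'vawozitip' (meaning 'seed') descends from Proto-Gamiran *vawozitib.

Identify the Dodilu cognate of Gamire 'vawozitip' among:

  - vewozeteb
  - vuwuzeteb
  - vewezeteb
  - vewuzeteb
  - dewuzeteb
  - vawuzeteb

Dodilu: start from *vawozitib.
  rule 1: no change — vawozitib
  rule 2 (vowel merger): vawozitib → vewozitib
  rule 3 (vowel merger): vewozitib → vewuzitib
  rule 4 (vowel merger): vewuzitib → vewuzeteb
  ⇒ Dodilu vewuzeteb
Among the options, 'vewuzeteb' alone shows every Dodilu change applied in order.

vewuzeteb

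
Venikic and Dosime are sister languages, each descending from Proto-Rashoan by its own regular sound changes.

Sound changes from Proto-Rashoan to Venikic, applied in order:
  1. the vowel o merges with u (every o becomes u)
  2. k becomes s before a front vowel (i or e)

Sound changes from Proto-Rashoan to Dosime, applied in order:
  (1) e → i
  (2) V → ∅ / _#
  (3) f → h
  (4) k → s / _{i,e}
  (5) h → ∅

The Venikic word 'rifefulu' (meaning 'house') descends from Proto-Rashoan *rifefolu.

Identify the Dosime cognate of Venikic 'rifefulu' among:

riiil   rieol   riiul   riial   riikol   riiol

Dosime: *rifefolu
  rifefolu → rififolu   [vowel merger]
  rififolu → rififol   [apocope]
  rififol → rihihol   [unconditioned shift]
  rihihol (rule 4 does not apply)
  rihihol → riiol   [h-loss]
  giving Dosime riiol.
Among the options, 'riiol' alone shows every Dosime change applied in order.

riiol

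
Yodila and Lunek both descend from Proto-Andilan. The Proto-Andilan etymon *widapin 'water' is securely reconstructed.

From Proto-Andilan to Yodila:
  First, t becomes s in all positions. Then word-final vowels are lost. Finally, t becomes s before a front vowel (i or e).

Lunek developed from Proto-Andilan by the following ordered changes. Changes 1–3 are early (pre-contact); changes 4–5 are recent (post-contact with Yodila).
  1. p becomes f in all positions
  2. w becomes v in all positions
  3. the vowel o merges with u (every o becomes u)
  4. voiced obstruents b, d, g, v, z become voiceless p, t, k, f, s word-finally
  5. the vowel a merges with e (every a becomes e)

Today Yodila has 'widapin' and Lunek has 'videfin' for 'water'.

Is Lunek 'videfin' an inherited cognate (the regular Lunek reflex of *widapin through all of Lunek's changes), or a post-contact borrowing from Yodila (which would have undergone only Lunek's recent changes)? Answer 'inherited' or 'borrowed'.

inherited

If inherited, *widapin would pass through all of Lunek's changes:
Lunek: start from *widapin.
  rule 1 (unconditioned shift): widapin → widafin
  rule 2 (unconditioned shift): widafin → vidafin
  rule 3: no change — vidafin
  rule 4: no change — vidafin
  rule 5 (vowel merger): vidafin → videfin
  ⇒ Lunek videfin
If borrowed from Yodila 'widapin' after the early changes, it would undergo only the recent ones:
  rule 4 (final devoicing): no change (widapin)
  rule 5 (vowel merger): widapin → widepin
  ⇒ as a loan: widepin
Lunek 'videfin' matches the inherited outcome exactly, so it is an inherited cognate, not a loan.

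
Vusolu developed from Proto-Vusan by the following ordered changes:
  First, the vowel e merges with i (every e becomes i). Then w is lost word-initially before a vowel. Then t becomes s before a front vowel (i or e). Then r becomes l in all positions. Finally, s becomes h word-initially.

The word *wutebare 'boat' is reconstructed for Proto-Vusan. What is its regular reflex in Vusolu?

usibali

Vusolu: *wutebare > wutibari > utibari > usibari > usibali  (by vowel merger, glide loss, palatalisation, unconditioned shift)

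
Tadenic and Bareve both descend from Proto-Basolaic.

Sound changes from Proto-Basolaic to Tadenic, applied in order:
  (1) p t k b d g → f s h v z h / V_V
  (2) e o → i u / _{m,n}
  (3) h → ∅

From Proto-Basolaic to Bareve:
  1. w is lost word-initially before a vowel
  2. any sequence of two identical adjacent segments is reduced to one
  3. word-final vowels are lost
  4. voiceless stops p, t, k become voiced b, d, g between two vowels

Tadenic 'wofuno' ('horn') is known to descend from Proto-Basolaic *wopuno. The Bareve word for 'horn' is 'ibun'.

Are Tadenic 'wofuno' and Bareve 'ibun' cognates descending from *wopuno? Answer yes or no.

Derive the expected Bareve reflex of *wopuno:
Bareve: start from *wopuno.
  rule 1 (glide loss): wopuno → opuno
  rule 2: no change — opuno
  rule 3 (apocope): opuno → opun
  rule 4 (intervocalic voicing): opun → obun
  ⇒ Bareve obun
The regular Bareve reflex would be 'obun', but the attested form is 'ibun'. The correspondence is irregular, so they are not cognates (the Bareve form has a different source).

no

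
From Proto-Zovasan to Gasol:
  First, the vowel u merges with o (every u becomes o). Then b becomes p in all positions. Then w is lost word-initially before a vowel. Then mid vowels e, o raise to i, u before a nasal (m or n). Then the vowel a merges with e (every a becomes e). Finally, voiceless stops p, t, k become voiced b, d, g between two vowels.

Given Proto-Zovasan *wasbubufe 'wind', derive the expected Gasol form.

espobofe

Gasol: start from *wasbubufe.
  rule 1 (vowel merger): wasbubufe → wasbobofe
  rule 2 (unconditioned shift): wasbobofe → waspopofe
  rule 3 (glide loss): waspopofe → aspopofe
  rule 4: no change — aspopofe
  rule 5 (vowel merger): aspopofe → espopofe
  rule 6 (intervocalic voicing): espopofe → espobofe
  ⇒ Gasol espobofe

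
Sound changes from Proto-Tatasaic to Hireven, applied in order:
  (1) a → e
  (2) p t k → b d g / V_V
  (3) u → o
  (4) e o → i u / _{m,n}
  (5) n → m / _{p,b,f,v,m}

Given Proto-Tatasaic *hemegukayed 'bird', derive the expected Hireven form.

himegogeyed

Hireven: *hemegukayed
  hemegukayed → hemegukeyed   [vowel merger]
  hemegukeyed → hemegugeyed   [intervocalic voicing]
  hemegugeyed → hemegogeyed   [vowel merger]
  hemegogeyed → himegogeyed   [pre-nasal raising]
  himegogeyed (rule 5 does not apply)
  giving Hireven himegogeyed.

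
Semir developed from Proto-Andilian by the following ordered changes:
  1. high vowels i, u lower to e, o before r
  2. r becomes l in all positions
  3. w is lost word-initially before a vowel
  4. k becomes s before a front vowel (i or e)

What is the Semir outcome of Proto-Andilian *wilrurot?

illolot

Semir: start from *wilrurot.
  rule 1 (pre-rhotic lowering): wilrurot → wilrorot
  rule 2 (unconditioned shift): wilrorot → willolot
  rule 3 (glide loss): willolot → illolot
  rule 4: no change — illolot
  ⇒ Semir illolot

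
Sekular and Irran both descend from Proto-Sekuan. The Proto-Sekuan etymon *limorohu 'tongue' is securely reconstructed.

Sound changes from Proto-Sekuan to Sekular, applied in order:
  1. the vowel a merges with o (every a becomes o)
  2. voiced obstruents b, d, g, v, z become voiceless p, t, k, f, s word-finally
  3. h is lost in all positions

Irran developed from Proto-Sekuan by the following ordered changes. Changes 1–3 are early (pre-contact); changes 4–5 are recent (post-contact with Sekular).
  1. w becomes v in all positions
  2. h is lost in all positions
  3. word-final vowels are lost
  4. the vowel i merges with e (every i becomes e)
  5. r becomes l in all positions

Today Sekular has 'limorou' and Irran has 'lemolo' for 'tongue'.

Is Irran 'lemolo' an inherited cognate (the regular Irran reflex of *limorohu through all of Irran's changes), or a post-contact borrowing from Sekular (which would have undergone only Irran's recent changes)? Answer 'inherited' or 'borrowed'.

inherited

If inherited, *limorohu would pass through all of Irran's changes:
Irran: *limorohu
  limorohu (rule 1 does not apply)
  limorohu → limorou   [h-loss]
  limorou → limoro   [apocope]
  limoro → lemoro   [vowel merger]
  lemoro → lemolo   [unconditioned shift]
  giving Irran lemolo.
If borrowed from Sekular 'limorou' after the early changes, it would undergo only the recent ones:
  rule 4 (vowel merger): limorou → lemorou
  rule 5 (unconditioned shift): lemorou → lemolou
  ⇒ as a loan: lemolou
Irran 'lemolo' matches the inherited outcome exactly, so it is an inherited cognate, not a loan.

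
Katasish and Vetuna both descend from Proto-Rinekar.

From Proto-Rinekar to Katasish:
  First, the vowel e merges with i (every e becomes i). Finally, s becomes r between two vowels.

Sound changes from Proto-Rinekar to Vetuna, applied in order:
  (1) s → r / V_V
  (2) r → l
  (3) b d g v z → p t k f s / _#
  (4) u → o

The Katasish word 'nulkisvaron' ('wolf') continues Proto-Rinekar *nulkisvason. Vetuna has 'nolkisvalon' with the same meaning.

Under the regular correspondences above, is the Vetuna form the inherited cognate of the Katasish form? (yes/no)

Derive the expected Vetuna reflex of *nulkisvason:
Vetuna: *nulkisvason
  nulkisvason → nulkisvaron   [rhotacism]
  nulkisvaron → nulkisvalon   [unconditioned shift]
  nulkisvalon (rule 3 does not apply)
  nulkisvalon → nolkisvalon   [vowel merger]
  giving Vetuna nolkisvalon.
Vetuna 'nolkisvalon' matches the regular reflex exactly, so the pair is cognate.

yes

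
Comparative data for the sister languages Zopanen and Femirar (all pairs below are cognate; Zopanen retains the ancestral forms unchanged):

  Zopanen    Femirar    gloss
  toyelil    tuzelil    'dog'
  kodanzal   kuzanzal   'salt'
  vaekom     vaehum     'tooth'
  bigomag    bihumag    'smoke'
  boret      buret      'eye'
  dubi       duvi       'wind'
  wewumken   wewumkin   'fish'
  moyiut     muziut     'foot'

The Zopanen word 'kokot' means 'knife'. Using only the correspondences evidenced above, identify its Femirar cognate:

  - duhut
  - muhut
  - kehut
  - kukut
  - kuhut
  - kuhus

kuhut

toyelil ~ tuzelil, kodanzal ~ kuzanzal — Zopanen o corresponds to Femirar u after a consonant, before a consonant other than r, m, n, p, b, f, v.
vaekom ~ vaehum — Zopanen k corresponds to Femirar h between vowels (before a back vowel).
Applying these to Zopanen 'kokot':
  kokot → kukot   (o→u after a consonant, before a consonant other than r, m, n, p, b, f, v)
  kukot → kuhot   (k→h between vowels (before a back vowel))
  kuhot → kuhut   (o→u after a consonant, before a consonant other than r, m, n, p, b, f, v)
So the Femirar cognate is 'kuhut'.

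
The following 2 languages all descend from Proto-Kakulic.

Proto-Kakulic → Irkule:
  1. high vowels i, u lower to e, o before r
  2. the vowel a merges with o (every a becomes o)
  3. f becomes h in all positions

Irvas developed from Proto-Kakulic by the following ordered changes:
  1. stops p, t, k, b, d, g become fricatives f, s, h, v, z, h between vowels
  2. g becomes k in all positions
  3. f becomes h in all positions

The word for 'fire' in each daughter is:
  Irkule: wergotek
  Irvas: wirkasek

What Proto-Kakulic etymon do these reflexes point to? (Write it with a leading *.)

Position 2: Irkule has e, Irvas has i. Irvas preserves i here (none of its changes turn any other segment into i), so the proto-segment is *i.
Position 6: Irkule has t, Irvas has s. Irkule preserves t here (none of its changes turn any other segment into t), so the proto-segment is *t.
Position 5: Irkule has o, Irvas has a. Irvas preserves a here (none of its changes turn any other segment into a), so the proto-segment is *a.
Continuing position by position gives *wirgatek; check it forward:
Irkule: *wirgatek > wergatek > wergotek  (by pre-rhotic lowering, vowel merger)
Irvas: start from *wirgatek.
  rule 1 (intervocalic lenition): wirgatek → wirgasek
  rule 2 (unconditioned shift): wirgasek → wirkasek
  rule 3: no change — wirkasek
  ⇒ Irvas wirkasek
Only *wirgatek yields all of Irkule wergotek, Irvas wirkasek.

*wirgatek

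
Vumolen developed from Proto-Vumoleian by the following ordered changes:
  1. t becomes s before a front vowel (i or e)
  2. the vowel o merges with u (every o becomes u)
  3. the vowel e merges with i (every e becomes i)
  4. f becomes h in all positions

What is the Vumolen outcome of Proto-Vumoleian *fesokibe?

hisukibi

Vumolen: *fesokibe
  fesokibe (rule 1 does not apply)
  fesokibe → fesukibe   [vowel merger]
  fesukibe → fisukibi   [vowel merger]
  fisukibi → hisukibi   [unconditioned shift]
  giving Vumolen hisukibi.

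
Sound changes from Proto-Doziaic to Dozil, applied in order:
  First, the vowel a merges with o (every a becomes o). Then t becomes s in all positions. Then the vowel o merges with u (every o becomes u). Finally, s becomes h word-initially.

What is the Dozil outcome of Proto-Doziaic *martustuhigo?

Dozil: start from *martustuhigo.
  rule 1 (vowel merger): martustuhigo → mortustuhigo
  rule 2 (unconditioned shift): mortustuhigo → morsussuhigo
  rule 3 (vowel merger): morsussuhigo → mursussuhigu
  rule 4: no change — mursussuhigu
  ⇒ Dozil mursussuhigu

mursussuhigu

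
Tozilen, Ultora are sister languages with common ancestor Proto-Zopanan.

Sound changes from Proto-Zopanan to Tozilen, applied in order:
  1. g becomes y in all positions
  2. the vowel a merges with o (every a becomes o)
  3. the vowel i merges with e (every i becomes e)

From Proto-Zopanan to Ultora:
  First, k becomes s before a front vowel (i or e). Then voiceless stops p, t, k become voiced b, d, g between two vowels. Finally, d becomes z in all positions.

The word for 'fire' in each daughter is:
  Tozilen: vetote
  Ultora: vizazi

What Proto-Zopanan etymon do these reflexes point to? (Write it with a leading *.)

Position 5: Tozilen has t, Ultora has z. Tozilen preserves t here (none of its changes turn any other segment into t), so the proto-segment is *t.
Position 4: Tozilen has o, Ultora has a. Ultora preserves a here (none of its changes turn any other segment into a), so the proto-segment is *a.
Verify the candidate proto-form against each daughter:
Tozilen: *vitati > vitoti > vetote  (by vowel merger, vowel merger)
Ultora: *vitati > vidadi > vizazi  (by intervocalic voicing, unconditioned shift)
*vitati is the unique common source.

*vitati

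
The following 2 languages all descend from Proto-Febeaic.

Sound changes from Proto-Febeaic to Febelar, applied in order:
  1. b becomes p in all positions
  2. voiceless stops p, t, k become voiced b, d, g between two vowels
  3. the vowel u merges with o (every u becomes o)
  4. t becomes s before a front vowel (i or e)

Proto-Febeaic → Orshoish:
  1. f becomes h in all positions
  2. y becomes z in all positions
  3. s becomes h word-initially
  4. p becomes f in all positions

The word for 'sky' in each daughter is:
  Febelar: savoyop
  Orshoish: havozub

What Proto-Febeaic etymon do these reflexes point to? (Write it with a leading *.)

Position 1: Febelar has s, Orshoish has h. Taking the neighbouring segments as reconstructed: Febelar s can only go back to *s; Orshoish h could go back to *f or *s or *h — the one source consistent with every daughter is *s.
Position 6: Febelar has o, Orshoish has u. Orshoish preserves u here (none of its changes turn any other segment into u), so the proto-segment is *u.
Verify the candidate proto-form against each daughter:
Febelar: *savoyub
  savoyub → savoyup   [unconditioned shift]
  savoyup (rule 2 does not apply)
  savoyup → savoyop   [vowel merger]
  savoyop (rule 4 does not apply)
  giving Febelar savoyop.
Orshoish: start from *savoyub.
  rule 1: no change — savoyub
  rule 2 (unconditioned shift): savoyub → savozub
  rule 3 (debuccalisation): savozub → havozub
  rule 4: no change — havozub
  ⇒ Orshoish havozub
*savoyub is the unique common source.

*savoyub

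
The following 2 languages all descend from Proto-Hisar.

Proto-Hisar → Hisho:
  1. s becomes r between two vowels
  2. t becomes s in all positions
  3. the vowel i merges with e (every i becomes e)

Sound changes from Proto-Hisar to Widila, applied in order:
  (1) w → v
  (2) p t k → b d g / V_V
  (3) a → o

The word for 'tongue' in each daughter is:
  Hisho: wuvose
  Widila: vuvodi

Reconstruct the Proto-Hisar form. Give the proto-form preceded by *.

*wuvoti

Position 5: Hisho has s, Widila has d. Taking the neighbouring segments as reconstructed: Hisho s can only go back to *t; Widila d could go back to *t or *d — the one source consistent with every daughter is *t.
Position 6: Hisho has e, Widila has i. Widila preserves i here (none of its changes turn any other segment into i), so the proto-segment is *i.
Verify the candidate proto-form against each daughter:
Hisho: start from *wuvoti.
  rule 1: no change — wuvoti
  rule 2 (unconditioned shift): wuvoti → wuvosi
  rule 3 (vowel merger): wuvosi → wuvose
  ⇒ Hisho wuvose
Widila: *wuvoti > vuvoti > vuvodi  (by unconditioned shift, intervocalic voicing)
Only *wuvoti yields all of Hisho wuvose, Widila vuvodi.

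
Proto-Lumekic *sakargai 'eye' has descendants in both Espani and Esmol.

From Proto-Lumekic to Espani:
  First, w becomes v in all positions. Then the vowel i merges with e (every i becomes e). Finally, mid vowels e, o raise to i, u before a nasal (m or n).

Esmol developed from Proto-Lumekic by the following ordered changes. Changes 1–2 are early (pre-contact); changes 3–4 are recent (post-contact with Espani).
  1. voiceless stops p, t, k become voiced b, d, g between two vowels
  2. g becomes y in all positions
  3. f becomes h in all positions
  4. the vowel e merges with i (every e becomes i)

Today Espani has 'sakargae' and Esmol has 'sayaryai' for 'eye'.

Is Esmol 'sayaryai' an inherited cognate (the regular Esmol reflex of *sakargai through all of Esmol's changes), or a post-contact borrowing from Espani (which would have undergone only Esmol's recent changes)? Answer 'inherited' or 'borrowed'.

inherited

If inherited, *sakargai would pass through all of Esmol's changes:
Esmol: *sakargai
  sakargai → sagargai   [intervocalic voicing]
  sagargai → sayaryai   [unconditioned shift]
  sayaryai (rule 3 does not apply)
  sayaryai (rule 4 does not apply)
  giving Esmol sayaryai.
If borrowed from Espani 'sakargae' after the early changes, it would undergo only the recent ones:
  rule 3 (unconditioned shift): no change (sakargae)
  rule 4 (vowel merger): sakargae → sakargai
  ⇒ as a loan: sakargai
Esmol 'sayaryai' matches the inherited outcome exactly, so it is an inherited cognate, not a loan.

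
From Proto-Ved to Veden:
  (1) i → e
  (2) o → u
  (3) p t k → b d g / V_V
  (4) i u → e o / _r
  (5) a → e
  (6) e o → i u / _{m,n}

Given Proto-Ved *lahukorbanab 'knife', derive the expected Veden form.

lehugorbineb

Veden: *lahukorbanab
  lahukorbanab (rule 1 does not apply)
  lahukorbanab → lahukurbanab   [vowel merger]
  lahukurbanab → lahugurbanab   [intervocalic voicing]
  lahugurbanab → lahugorbanab   [pre-rhotic lowering]
  lahugorbanab → lehugorbeneb   [vowel merger]
  lehugorbeneb → lehugorbineb   [pre-nasal raising]
  giving Veden lehugorbineb.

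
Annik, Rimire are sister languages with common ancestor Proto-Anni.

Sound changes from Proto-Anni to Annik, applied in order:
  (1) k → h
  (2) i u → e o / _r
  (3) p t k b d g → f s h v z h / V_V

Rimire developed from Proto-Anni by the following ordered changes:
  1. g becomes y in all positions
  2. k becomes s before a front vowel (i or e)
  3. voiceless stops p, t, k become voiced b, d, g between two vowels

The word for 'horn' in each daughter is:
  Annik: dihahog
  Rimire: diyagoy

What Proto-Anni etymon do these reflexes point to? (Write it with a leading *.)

*digakog

Position 5: Annik has h, Rimire has g. In Rimire, g can only continue *k, so the proto-segment is *k.
Position 7: Annik has g, Rimire has y. Annik preserves g here (none of its changes turn any other segment into g), so the proto-segment is *g.
Continuing position by position gives *digakog; check it forward:
Annik: start from *digakog.
  rule 1 (unconditioned shift): digakog → digahog
  rule 2: no change — digahog
  rule 3 (intervocalic lenition): digahog → dihahog
  ⇒ Annik dihahog
Rimire: start from *digakog.
  rule 1 (unconditioned shift): digakog → diyakoy
  rule 2: no change — diyakoy
  rule 3 (intervocalic voicing): diyakoy → diyagoy
  ⇒ Rimire diyagoy
No other proto-form is consistent with every reflex, so the reconstruction is *digakog.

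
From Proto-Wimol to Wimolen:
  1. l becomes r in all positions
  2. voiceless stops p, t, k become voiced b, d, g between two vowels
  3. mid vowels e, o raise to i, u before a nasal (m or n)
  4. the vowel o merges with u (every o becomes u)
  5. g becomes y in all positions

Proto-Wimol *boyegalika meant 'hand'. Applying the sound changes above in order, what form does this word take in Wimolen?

buyeyariya

Wimolen: *boyegalika
  boyegalika → boyegarika   [unconditioned shift]
  boyegarika → boyegariga   [intervocalic voicing]
  boyegariga (rule 3 does not apply)
  boyegariga → buyegariga   [vowel merger]
  buyegariga → buyeyariya   [unconditioned shift]
  giving Wimolen buyeyariya.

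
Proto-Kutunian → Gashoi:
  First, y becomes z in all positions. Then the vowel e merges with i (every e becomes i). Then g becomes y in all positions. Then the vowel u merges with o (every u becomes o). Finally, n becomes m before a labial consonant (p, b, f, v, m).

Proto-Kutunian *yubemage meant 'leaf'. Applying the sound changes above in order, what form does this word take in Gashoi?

zobimayi

Gashoi: start from *yubemage.
  rule 1 (unconditioned shift): yubemage → zubemage
  rule 2 (vowel merger): zubemage → zubimagi
  rule 3 (unconditioned shift): zubimagi → zubimayi
  rule 4 (vowel merger): zubimayi → zobimayi
  rule 5: no change — zobimayi
  ⇒ Gashoi zobimayi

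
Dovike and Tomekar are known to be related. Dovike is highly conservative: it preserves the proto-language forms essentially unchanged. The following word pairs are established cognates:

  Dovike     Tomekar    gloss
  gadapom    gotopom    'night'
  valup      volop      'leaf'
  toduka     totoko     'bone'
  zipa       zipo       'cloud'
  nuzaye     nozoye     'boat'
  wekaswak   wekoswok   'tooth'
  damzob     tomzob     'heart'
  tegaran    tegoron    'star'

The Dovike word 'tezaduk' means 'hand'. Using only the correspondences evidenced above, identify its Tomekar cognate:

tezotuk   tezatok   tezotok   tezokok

gadapom ~ gotopom, valup ~ volop — Dovike a corresponds to Tomekar o after a consonant, before a consonant other than r, m, n, p, b, f, v.
toduka ~ totoko — Dovike d corresponds to Tomekar t between vowels (before a back vowel).
toduka ~ totoko, nuzaye ~ nozoye — Dovike u corresponds to Tomekar o after a consonant, before a consonant other than r, m, n, p, b, f, v.
Applying these to Dovike 'tezaduk':
  tezaduk → tezoduk   (a→o after a consonant, before a consonant other than r, m, n, p, b, f, v)
  tezoduk → tezotuk   (d→t between vowels (before a back vowel))
  tezotuk → tezotok   (u→o after a consonant, before a consonant other than r, m, n, p, b, f, v)
So the Tomekar cognate is 'tezotok'.

tezotok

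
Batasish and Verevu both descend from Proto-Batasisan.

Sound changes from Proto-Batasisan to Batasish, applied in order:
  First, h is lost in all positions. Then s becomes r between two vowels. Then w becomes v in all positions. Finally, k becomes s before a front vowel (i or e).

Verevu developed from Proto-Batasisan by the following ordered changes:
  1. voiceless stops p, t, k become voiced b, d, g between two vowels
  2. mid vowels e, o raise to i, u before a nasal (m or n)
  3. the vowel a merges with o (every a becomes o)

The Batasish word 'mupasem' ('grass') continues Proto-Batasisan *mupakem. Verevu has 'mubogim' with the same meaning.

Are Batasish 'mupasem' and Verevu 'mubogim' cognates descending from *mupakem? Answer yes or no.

Derive the expected Verevu reflex of *mupakem:
Verevu: start from *mupakem.
  rule 1 (intervocalic voicing): mupakem → mubagem
  rule 2 (pre-nasal raising): mubagem → mubagim
  rule 3 (vowel merger): mubagim → mubogim
  ⇒ Verevu mubogim
Verevu 'mubogim' matches the regular reflex exactly, so the pair is cognate.

yes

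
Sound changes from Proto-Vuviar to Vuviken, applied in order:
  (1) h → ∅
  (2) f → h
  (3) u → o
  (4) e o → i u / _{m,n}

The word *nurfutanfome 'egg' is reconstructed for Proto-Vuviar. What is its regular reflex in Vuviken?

Vuviken: *nurfutanfome
  nurfutanfome (rule 1 does not apply)
  nurfutanfome → nurhutanhome   [unconditioned shift]
  nurhutanhome → norhotanhome   [vowel merger]
  norhotanhome → norhotanhume   [pre-nasal raising]
  giving Vuviken norhotanhume.

norhotanhume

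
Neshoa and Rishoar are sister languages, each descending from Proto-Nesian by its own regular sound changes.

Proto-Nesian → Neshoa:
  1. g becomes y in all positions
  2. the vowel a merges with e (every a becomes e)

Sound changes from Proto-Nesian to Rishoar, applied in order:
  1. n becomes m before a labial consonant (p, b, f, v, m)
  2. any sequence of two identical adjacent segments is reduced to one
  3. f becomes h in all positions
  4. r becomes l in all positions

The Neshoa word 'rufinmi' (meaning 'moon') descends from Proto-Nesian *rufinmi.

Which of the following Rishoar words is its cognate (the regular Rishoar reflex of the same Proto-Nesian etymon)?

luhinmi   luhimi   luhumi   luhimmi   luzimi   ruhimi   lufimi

luhimi

Rishoar: start from *rufinmi.
  rule 1 (nasal place assimilation): rufinmi → rufimmi
  rule 2 (degemination): rufimmi → rufimi
  rule 3 (unconditioned shift): rufimi → ruhimi
  rule 4 (unconditioned shift): ruhimi → luhimi
  ⇒ Rishoar luhimi
Only 'luhimi' matches the regular Rishoar development of *rufinmi.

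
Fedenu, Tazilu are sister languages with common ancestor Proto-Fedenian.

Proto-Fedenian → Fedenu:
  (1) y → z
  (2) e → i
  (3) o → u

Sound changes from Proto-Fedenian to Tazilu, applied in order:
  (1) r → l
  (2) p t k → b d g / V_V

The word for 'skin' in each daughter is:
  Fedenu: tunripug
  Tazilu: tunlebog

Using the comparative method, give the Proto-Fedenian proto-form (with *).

Position 5: Fedenu has i, Tazilu has e. Tazilu preserves e here (none of its changes turn any other segment into e), so the proto-segment is *e.
Position 4: Fedenu has r, Tazilu has l. Fedenu preserves r here (none of its changes turn any other segment into r), so the proto-segment is *r.
Continuing position by position gives *tunrepog; check it forward:
Fedenu: start from *tunrepog.
  rule 1: no change — tunrepog
  rule 2 (vowel merger): tunrepog → tunripog
  rule 3 (vowel merger): tunripog → tunripug
  ⇒ Fedenu tunripug
Tazilu: *tunrepog
  tunrepog → tunlepog   [unconditioned shift]
  tunlepog → tunlebog   [intervocalic voicing]
  giving Tazilu tunlebog.
*tunrepog is the unique common source.

*tunrepog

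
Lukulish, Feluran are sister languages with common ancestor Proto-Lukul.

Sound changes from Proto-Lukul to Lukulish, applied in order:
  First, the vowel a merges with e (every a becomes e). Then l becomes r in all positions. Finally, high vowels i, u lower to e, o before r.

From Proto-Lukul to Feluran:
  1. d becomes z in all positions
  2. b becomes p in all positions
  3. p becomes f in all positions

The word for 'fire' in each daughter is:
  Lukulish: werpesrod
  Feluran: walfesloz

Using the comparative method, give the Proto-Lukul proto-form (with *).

*walpeslod

Position 2: Lukulish has e, Feluran has a. Feluran preserves a here (none of its changes turn any other segment into a), so the proto-segment is *a.
Position 3: Lukulish has r, Feluran has l. Feluran preserves l here (none of its changes turn any other segment into l), so the proto-segment is *l.
Position 4: Lukulish has p, Feluran has f. Lukulish preserves p here (none of its changes turn any other segment into p), so the proto-segment is *p.
This points to *walpeslod. Verify forward in each daughter:
Lukulish: *walpeslod > welpeslod > werpesrod  (by vowel merger, unconditioned shift)
Feluran: *walpeslod > walpesloz > walfesloz  (by unconditioned shift, unconditioned shift)
Only *walpeslod yields all of Lukulish werpesrod, Feluran walfesloz.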